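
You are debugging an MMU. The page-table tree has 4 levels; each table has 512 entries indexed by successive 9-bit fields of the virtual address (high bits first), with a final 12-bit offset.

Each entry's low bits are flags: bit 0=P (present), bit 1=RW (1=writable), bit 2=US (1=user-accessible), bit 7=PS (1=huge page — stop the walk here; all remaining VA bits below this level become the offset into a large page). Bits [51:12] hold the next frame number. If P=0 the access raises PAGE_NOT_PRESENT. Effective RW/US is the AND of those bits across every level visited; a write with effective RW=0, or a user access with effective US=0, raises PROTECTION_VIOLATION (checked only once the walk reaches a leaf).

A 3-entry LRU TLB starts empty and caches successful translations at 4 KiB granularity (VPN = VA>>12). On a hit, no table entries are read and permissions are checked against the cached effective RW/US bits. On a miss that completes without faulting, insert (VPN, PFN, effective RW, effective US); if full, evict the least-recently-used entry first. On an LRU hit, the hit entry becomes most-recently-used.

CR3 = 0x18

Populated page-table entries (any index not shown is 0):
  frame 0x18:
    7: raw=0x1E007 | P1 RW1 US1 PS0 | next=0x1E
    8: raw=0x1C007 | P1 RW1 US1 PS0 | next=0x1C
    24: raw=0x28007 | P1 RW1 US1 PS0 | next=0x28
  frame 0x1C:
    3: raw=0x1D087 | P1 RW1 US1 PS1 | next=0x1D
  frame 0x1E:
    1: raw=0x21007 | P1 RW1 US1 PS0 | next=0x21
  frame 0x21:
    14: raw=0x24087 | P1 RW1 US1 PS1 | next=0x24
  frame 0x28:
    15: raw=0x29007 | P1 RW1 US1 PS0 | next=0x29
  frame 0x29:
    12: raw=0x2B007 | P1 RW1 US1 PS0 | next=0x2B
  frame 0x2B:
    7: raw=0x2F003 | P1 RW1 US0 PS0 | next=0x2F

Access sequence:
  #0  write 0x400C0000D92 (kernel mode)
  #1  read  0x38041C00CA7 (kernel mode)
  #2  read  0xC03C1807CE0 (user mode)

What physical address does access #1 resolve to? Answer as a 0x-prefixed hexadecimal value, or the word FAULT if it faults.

Walk each access:
#0 VA=0x400C0000D92 (w,kernel):
  L0 @0x18[8] → 0x1C007  P=1,RW=1,US=1,PS=0
  L1 @0x1C[3] → 0x1D087  P=1,RW=1,US=1,PS=1
  ✓ 0x1DD92 (huge @L1)  — 2 lookups
#1 VA=0x38041C00CA7 (r,kernel):
  L0 @0x18[7] → 0x1E007  P=1,RW=1,US=1,PS=0
  L1 @0x1E[1] → 0x21007  P=1,RW=1,US=1,PS=0
  L2 @0x21[14] → 0x24087  P=1,RW=1,US=1,PS=1
  ✓ 0x24CA7 (huge @L2)  — 3 lookups
#2 VA=0xC03C1807CE0 (r,user):
  L0 @0x18[24] → 0x28007  P=1,RW=1,US=1,PS=0
  L1 @0x28[15] → 0x29007  P=1,RW=1,US=1,PS=0
  L2 @0x29[12] → 0x2B007  P=1,RW=1,US=1,PS=0
  L3 @0x2B[7] → 0x2F003  P=1,RW=1,US=0,PS=0
  → PROTECTION_VIOLATION  (4 entries read)

Access #1 PA: 0x24CA7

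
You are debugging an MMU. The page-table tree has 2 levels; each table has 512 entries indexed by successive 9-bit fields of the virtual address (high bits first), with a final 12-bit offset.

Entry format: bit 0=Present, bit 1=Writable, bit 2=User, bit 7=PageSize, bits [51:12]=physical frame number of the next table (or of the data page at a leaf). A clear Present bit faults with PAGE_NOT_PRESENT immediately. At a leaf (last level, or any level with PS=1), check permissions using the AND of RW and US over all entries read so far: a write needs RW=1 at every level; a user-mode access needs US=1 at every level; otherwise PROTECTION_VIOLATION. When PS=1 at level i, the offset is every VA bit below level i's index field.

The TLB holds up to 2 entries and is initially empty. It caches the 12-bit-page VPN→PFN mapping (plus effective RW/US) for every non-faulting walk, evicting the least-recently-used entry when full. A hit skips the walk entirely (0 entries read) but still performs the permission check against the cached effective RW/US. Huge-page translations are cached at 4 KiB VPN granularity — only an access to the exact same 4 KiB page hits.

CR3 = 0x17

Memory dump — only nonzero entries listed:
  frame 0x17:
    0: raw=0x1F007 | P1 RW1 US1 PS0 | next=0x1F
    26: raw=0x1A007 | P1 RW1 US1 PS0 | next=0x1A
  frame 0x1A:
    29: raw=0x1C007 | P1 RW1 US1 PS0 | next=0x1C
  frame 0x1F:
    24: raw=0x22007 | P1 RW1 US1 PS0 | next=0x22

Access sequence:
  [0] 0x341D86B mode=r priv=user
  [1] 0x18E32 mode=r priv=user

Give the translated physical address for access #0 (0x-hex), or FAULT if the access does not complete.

Walk each access:
#0 VA=0x341D86B (r,user):
  [0] read 0x17 idx=26: raw=0x1A007 flags P=1 W=1 U=1 S=0
  [1] read 0x1A idx=29: raw=0x1C007 flags P=1 W=1 U=1 S=0
  ✓ 0x1C86B  — 2 lookups
#1 VA=0x18E32 (r,user):
  [0] read 0x17 idx=0: raw=0x1F007 flags P=1 W=1 U=1 S=0
  [1] read 0x1F idx=24: raw=0x22007 flags P=1 W=1 U=1 S=0
  ✓ 0x22E32  — 2 lookups

Access #0 PA: 0x1C86B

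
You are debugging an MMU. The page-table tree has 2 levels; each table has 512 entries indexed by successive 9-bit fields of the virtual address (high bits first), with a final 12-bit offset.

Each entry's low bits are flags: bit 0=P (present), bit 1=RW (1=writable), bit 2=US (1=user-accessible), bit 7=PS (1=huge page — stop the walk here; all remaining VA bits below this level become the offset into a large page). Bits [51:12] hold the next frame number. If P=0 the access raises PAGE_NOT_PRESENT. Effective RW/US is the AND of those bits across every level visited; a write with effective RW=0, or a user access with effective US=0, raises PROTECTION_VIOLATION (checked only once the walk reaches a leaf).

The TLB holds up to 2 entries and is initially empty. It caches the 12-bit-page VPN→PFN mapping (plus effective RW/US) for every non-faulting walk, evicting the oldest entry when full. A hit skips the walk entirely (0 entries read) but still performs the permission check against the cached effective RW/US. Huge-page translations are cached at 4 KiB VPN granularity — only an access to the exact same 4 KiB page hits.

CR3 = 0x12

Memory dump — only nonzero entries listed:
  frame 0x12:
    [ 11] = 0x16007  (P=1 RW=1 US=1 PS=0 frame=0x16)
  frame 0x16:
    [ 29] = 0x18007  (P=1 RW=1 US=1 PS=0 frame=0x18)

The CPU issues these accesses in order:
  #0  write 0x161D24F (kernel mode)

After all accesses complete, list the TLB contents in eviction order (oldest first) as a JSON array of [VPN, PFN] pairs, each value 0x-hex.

Trace:
#0 VA=0x161D24F (w,kernel):
  L0 @0x12[11] → 0x16007  P=1,RW=1,US=1,PS=0
  L1 @0x16[29] → 0x18007  P=1,RW=1,US=1,PS=0
  → PA=0x1824F  (2 entries read)

TLB: [["0x161D", "0x18"]]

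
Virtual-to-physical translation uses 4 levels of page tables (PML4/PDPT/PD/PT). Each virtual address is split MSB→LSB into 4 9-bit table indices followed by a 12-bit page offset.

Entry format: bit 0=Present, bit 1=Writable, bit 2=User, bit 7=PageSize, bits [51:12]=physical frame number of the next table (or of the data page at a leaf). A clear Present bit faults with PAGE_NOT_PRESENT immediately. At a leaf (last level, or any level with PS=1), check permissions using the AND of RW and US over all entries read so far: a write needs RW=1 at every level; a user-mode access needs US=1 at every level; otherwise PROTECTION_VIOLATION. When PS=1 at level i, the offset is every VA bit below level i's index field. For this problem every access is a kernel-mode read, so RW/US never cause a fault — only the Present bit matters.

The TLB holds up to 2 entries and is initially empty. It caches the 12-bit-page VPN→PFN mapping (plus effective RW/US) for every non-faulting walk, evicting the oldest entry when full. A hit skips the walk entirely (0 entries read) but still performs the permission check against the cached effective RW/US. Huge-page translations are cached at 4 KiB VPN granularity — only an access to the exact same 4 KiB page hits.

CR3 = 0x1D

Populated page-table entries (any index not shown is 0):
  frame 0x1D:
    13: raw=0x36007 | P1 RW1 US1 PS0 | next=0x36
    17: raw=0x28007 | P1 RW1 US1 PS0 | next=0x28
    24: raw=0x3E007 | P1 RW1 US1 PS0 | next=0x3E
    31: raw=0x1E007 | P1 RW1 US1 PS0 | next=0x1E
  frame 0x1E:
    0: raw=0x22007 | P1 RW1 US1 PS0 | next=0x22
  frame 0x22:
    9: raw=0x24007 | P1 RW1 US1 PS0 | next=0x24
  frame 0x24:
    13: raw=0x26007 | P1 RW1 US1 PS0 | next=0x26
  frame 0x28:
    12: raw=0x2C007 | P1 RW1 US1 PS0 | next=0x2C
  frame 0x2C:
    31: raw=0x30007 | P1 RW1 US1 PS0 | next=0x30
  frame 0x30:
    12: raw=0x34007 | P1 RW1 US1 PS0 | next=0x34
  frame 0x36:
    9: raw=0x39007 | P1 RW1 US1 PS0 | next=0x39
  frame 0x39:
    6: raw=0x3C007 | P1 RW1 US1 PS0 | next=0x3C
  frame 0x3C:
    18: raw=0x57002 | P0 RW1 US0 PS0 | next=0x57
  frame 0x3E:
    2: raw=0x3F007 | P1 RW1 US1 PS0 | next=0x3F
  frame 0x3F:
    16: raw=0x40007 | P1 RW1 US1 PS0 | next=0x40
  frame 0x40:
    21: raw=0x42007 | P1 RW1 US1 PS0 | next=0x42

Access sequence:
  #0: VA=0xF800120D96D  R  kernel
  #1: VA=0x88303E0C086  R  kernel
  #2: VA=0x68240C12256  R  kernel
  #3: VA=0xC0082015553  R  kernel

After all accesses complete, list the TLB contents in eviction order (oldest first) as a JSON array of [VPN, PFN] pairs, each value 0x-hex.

Trace:
#0 VA=0xF800120D96D (r,kernel):
  L0: frame=0x1D idx=31 entry=0x1E007 [P=1 RW=1 US=1 PS=0]
  L1: frame=0x1E idx=0 entry=0x22007 [P=1 RW=1 US=1 PS=0]
  L2: frame=0x22 idx=9 entry=0x24007 [P=1 RW=1 US=1 PS=0]
  L3: frame=0x24 idx=13 entry=0x26007 [P=1 RW=1 US=1 PS=0]
  → PA=0x2696D  (4 entries read)
#1 VA=0x88303E0C086 (r,kernel):
  L0: frame=0x1D idx=17 entry=0x28007 [P=1 RW=1 US=1 PS=0]
  L1: frame=0x28 idx=12 entry=0x2C007 [P=1 RW=1 US=1 PS=0]
  L2: frame=0x2C idx=31 entry=0x30007 [P=1 RW=1 US=1 PS=0]
  L3: frame=0x30 idx=12 entry=0x34007 [P=1 RW=1 US=1 PS=0]
  → PA=0x34086  (4 entries read)
#2 VA=0x68240C12256 (r,kernel):
  L0: frame=0x1D idx=13 entry=0x36007 [P=1 RW=1 US=1 PS=0]
  L1: frame=0x36 idx=9 entry=0x39007 [P=1 RW=1 US=1 PS=0]
  L2: frame=0x39 idx=6 entry=0x3C007 [P=1 RW=1 US=1 PS=0]
  L3: frame=0x3C idx=18 entry=0x57002 [P=0 RW=1 US=0 PS=0]
  ✗ PAGE_NOT_PRESENT  [4 reads]
#3 VA=0xC0082015553 (r,kernel):
  L0: frame=0x1D idx=24 entry=0x3E007 [P=1 RW=1 US=1 PS=0]
  L1: frame=0x3E idx=2 entry=0x3F007 [P=1 RW=1 US=1 PS=0]
  L2: frame=0x3F idx=16 entry=0x40007 [P=1 RW=1 US=1 PS=0]
  L3: frame=0x40 idx=21 entry=0x42007 [P=1 RW=1 US=1 PS=0]
  → PA=0x42553  (4 entries read)

TLB: [["0x88303E0C", "0x34"], ["0xC0082015", "0x42"]]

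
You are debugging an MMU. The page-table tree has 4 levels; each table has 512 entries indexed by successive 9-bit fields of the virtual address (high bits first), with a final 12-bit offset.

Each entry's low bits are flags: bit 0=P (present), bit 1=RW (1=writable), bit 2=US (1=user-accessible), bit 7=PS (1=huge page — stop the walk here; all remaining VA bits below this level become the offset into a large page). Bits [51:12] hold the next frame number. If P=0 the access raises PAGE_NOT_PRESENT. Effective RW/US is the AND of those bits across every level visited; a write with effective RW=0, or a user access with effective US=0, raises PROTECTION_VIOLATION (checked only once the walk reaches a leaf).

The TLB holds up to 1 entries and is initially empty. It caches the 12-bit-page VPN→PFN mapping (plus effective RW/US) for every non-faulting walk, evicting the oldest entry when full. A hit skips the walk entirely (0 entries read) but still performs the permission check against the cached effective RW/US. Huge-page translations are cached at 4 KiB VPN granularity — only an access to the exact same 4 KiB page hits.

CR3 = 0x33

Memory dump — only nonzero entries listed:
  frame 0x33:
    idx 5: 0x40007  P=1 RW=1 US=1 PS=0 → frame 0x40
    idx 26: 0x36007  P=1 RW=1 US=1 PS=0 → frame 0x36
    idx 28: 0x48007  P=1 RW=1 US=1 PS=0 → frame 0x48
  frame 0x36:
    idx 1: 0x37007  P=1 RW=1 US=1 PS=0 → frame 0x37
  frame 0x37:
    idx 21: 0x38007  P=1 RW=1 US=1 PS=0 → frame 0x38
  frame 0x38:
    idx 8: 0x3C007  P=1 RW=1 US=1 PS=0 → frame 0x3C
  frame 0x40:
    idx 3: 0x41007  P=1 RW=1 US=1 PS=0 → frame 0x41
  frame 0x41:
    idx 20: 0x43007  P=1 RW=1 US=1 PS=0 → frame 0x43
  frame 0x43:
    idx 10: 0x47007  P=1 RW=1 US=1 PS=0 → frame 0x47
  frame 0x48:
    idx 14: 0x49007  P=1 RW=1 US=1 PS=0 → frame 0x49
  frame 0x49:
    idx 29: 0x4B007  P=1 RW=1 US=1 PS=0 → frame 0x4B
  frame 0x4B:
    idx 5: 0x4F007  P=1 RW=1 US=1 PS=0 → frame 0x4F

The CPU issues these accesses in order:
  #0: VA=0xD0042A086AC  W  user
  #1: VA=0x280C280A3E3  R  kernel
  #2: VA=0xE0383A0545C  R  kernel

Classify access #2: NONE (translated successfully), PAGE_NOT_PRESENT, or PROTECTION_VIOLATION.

Walk each access:
#0 VA=0xD0042A086AC (w,user):
  L0 @0x33[26] → 0x36007  P=1,RW=1,US=1,PS=0
  L1 @0x36[1] → 0x37007  P=1,RW=1,US=1,PS=0
  L2 @0x37[21] → 0x38007  P=1,RW=1,US=1,PS=0
  L3 @0x38[8] → 0x3C007  P=1,RW=1,US=1,PS=0
  → PA=0x3C6AC  (4 entries read)
#1 VA=0x280C280A3E3 (r,kernel):
  L0 @0x33[5] → 0x40007  P=1,RW=1,US=1,PS=0
  L1 @0x40[3] → 0x41007  P=1,RW=1,US=1,PS=0
  L2 @0x41[20] → 0x43007  P=1,RW=1,US=1,PS=0
  L3 @0x43[10] → 0x47007  P=1,RW=1,US=1,PS=0
  → PA=0x473E3  (4 entries read)
#2 VA=0xE0383A0545C (r,kernel):
  L0 @0x33[28] → 0x48007  P=1,RW=1,US=1,PS=0
  L1 @0x48[14] → 0x49007  P=1,RW=1,US=1,PS=0
  L2 @0x49[29] → 0x4B007  P=1,RW=1,US=1,PS=0
  L3 @0x4B[5] → 0x4F007  P=1,RW=1,US=1,PS=0
  → PA=0x4F45C  (4 entries read)

Access #2 fault: NONE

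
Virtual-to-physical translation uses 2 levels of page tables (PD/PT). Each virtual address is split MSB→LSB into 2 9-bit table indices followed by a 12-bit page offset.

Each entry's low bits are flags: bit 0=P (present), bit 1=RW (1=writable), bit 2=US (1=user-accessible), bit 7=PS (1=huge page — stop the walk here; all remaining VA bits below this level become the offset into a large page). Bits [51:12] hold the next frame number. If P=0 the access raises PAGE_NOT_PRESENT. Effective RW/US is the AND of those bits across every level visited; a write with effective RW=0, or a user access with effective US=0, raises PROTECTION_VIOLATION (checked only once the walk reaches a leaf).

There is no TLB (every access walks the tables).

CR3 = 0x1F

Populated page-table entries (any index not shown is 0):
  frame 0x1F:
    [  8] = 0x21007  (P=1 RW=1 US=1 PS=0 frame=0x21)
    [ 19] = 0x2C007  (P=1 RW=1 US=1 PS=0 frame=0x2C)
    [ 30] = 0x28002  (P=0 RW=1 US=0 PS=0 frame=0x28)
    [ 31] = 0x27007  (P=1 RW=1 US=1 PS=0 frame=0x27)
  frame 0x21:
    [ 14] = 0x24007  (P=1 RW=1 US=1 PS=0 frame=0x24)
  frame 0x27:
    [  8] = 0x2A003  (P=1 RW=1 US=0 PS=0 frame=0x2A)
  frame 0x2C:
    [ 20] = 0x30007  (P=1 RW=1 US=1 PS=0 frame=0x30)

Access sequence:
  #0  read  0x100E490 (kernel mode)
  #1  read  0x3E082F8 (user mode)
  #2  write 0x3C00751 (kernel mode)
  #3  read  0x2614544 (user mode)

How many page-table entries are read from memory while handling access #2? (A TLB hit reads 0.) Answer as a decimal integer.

Trace:
#0 VA=0x100E490 (r,kernel):
  L0 @0x1F[8] → 0x21007  P=1,RW=1,US=1,PS=0
  L1 @0x21[14] → 0x24007  P=1,RW=1,US=1,PS=0
  ✓ 0x24490  — 2 lookups
#1 VA=0x3E082F8 (r,user):
  L0 @0x1F[31] → 0x27007  P=1,RW=1,US=1,PS=0
  L1 @0x27[8] → 0x2A003  P=1,RW=1,US=0,PS=0
  ⇒ fault: PROTECTION_VIOLATION  — 2 lookups
#2 VA=0x3C00751 (w,kernel):
  L0 @0x1F[30] → 0x28002  P=0,RW=1,US=0,PS=0
  ⇒ fault: PAGE_NOT_PRESENT  — 1 lookups
#3 VA=0x2614544 (r,user):
  L0 @0x1F[19] → 0x2C007  P=1,RW=1,US=1,PS=0
  L1 @0x2C[20] → 0x30007  P=1,RW=1,US=1,PS=0
  ✓ 0x30544  — 2 lookups

Entries read for #2: 1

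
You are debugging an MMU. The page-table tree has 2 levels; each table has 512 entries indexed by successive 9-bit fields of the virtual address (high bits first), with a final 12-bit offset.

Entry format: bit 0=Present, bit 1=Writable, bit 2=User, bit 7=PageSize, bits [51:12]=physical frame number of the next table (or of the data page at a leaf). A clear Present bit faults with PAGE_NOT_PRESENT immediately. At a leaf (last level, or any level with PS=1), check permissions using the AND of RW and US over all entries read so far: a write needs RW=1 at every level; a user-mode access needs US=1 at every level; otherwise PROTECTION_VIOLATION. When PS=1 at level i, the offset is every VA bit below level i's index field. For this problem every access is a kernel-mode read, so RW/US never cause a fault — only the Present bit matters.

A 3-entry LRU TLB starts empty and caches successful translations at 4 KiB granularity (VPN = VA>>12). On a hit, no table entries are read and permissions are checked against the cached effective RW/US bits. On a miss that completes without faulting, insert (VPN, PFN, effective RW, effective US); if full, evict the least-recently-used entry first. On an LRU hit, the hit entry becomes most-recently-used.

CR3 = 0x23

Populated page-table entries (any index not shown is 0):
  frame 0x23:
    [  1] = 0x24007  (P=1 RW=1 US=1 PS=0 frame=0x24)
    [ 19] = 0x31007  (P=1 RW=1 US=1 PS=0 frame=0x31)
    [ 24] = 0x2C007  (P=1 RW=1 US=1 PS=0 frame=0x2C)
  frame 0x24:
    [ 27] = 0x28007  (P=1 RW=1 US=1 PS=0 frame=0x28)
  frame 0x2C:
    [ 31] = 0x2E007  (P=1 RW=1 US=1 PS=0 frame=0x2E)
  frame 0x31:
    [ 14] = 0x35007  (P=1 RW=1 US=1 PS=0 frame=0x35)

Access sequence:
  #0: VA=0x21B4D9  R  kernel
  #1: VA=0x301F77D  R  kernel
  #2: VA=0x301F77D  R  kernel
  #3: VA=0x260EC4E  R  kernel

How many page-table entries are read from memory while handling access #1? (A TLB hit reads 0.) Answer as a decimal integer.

Trace:
#0 VA=0x21B4D9 (r,kernel):
  [0] read 0x23 idx=1: raw=0x24007 flags P=1 W=1 U=1 S=0
  [1] read 0x24 idx=27: raw=0x28007 flags P=1 W=1 U=1 S=0
  → PA=0x284D9  (2 entries read)
#1 VA=0x301F77D (r,kernel):
  [0] read 0x23 idx=24: raw=0x2C007 flags P=1 W=1 U=1 S=0
  [1] read 0x2C idx=31: raw=0x2E007 flags P=1 W=1 U=1 S=0
  → PA=0x2E77D  (2 entries read)
#2 VA=0x301F77D (r,kernel):
  TLB hit vpn=0x301F → PA=0x2E77D
#3 VA=0x260EC4E (r,kernel):
  [0] read 0x23 idx=19: raw=0x31007 flags P=1 W=1 U=1 S=0
  [1] read 0x31 idx=14: raw=0x35007 flags P=1 W=1 U=1 S=0
  → PA=0x35C4E  (2 entries read)

Entries read for #1: 2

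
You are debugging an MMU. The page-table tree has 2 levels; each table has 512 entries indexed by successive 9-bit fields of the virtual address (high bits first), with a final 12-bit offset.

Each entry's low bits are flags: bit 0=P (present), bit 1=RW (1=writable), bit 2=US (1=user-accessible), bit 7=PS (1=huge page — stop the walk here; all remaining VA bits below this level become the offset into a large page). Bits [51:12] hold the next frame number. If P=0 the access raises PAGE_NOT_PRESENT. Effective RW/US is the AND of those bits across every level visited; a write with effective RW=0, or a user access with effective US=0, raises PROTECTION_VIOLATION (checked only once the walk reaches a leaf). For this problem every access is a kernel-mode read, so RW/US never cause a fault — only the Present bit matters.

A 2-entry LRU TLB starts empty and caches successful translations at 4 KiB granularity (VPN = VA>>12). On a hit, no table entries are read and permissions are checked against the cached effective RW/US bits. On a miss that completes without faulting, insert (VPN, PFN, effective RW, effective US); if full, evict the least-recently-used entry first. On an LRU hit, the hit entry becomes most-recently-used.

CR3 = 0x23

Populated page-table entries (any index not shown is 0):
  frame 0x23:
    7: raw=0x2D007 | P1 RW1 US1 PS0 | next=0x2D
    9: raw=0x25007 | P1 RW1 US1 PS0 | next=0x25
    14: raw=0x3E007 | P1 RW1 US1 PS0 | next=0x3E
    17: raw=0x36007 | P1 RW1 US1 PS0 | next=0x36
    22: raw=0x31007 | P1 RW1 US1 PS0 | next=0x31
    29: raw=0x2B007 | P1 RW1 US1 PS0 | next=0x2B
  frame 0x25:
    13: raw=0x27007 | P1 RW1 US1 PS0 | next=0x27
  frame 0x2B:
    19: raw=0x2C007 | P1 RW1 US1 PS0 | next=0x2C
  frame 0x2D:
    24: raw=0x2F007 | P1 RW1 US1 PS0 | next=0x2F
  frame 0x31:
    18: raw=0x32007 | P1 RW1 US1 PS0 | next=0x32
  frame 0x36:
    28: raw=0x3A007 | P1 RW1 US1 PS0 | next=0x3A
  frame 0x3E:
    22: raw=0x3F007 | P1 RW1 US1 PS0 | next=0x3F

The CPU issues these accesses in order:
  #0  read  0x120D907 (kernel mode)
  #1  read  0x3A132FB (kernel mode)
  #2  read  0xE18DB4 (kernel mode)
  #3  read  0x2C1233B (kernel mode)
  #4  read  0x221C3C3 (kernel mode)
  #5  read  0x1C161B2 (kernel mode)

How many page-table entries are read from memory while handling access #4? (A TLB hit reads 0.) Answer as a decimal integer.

Trace:
#0 VA=0x120D907 (r,kernel):
  L0 @0x23[9] → 0x25007  P=1,RW=1,US=1,PS=0
  L1 @0x25[13] → 0x27007  P=1,RW=1,US=1,PS=0
  ⇒ phys 0x27907  [2 reads]
#1 VA=0x3A132FB (r,kernel):
  L0 @0x23[29] → 0x2B007  P=1,RW=1,US=1,PS=0
  L1 @0x2B[19] → 0x2C007  P=1,RW=1,US=1,PS=0
  ⇒ phys 0x2C2FB  [2 reads]
#2 VA=0xE18DB4 (r,kernel):
  L0 @0x23[7] → 0x2D007  P=1,RW=1,US=1,PS=0
  L1 @0x2D[24] → 0x2F007  P=1,RW=1,US=1,PS=0
  ⇒ phys 0x2FDB4  [2 reads]
#3 VA=0x2C1233B (r,kernel):
  L0 @0x23[22] → 0x31007  P=1,RW=1,US=1,PS=0
  L1 @0x31[18] → 0x32007  P=1,RW=1,US=1,PS=0
  ⇒ phys 0x3233B  [2 reads]
#4 VA=0x221C3C3 (r,kernel):
  L0 @0x23[17] → 0x36007  P=1,RW=1,US=1,PS=0
  L1 @0x36[28] → 0x3A007  P=1,RW=1,US=1,PS=0
  ⇒ phys 0x3A3C3  [2 reads]
#5 VA=0x1C161B2 (r,kernel):
  L0 @0x23[14] → 0x3E007  P=1,RW=1,US=1,PS=0
  L1 @0x3E[22] → 0x3F007  P=1,RW=1,US=1,PS=0
  ⇒ phys 0x3F1B2  [2 reads]

Entries read for #4: 2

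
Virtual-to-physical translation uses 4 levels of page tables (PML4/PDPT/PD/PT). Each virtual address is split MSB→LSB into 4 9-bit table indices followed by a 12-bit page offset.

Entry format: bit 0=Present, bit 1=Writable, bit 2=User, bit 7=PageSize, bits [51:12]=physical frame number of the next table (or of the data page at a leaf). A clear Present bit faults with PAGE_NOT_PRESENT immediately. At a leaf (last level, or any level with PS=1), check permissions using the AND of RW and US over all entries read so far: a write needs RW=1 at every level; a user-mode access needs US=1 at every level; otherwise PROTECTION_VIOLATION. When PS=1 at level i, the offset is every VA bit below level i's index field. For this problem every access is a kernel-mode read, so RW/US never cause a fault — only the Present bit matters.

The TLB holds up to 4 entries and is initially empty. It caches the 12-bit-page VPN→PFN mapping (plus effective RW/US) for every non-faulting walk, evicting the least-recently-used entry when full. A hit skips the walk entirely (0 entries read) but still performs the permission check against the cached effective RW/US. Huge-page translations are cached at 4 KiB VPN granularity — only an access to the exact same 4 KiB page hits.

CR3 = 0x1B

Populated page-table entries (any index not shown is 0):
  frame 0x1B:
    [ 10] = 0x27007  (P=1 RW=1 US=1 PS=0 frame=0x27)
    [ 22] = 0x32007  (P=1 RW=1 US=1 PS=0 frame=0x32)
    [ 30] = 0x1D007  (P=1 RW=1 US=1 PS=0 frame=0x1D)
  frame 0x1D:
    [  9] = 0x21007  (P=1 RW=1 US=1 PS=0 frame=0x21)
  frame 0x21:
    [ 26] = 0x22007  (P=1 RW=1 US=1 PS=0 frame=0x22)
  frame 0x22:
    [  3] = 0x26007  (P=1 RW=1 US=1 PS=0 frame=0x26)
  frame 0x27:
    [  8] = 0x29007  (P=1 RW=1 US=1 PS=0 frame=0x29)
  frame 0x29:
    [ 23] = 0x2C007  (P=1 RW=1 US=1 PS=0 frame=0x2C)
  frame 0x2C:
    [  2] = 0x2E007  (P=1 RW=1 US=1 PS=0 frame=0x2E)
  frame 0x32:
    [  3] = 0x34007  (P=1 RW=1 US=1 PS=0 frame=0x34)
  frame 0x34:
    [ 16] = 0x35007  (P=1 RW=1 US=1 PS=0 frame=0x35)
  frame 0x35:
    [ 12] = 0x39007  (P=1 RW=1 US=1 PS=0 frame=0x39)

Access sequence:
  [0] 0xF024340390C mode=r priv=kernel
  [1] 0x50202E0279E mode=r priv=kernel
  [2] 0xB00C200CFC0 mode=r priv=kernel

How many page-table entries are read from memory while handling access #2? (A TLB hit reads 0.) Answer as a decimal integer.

Walk each access:
#0 VA=0xF024340390C (r,kernel):
  lvl0: tbl 0x1B, slot 30 ⇒ 0x1D007 (P1/RW1/US1/PS0)
  lvl1: tbl 0x1D, slot 9 ⇒ 0x21007 (P1/RW1/US1/PS0)
  lvl2: tbl 0x21, slot 26 ⇒ 0x22007 (P1/RW1/US1/PS0)
  lvl3: tbl 0x22, slot 3 ⇒ 0x26007 (P1/RW1/US1/PS0)
  ⇒ phys 0x2690C  [4 reads]
#1 VA=0x50202E0279E (r,kernel):
  lvl0: tbl 0x1B, slot 10 ⇒ 0x27007 (P1/RW1/US1/PS0)
  lvl1: tbl 0x27, slot 8 ⇒ 0x29007 (P1/RW1/US1/PS0)
  lvl2: tbl 0x29, slot 23 ⇒ 0x2C007 (P1/RW1/US1/PS0)
  lvl3: tbl 0x2C, slot 2 ⇒ 0x2E007 (P1/RW1/US1/PS0)
  ⇒ phys 0x2E79E  [4 reads]
#2 VA=0xB00C200CFC0 (r,kernel):
  lvl0: tbl 0x1B, slot 22 ⇒ 0x32007 (P1/RW1/US1/PS0)
  lvl1: tbl 0x32, slot 3 ⇒ 0x34007 (P1/RW1/US1/PS0)
  lvl2: tbl 0x34, slot 16 ⇒ 0x35007 (P1/RW1/US1/PS0)
  lvl3: tbl 0x35, slot 12 ⇒ 0x39007 (P1/RW1/US1/PS0)
  ⇒ phys 0x39FC0  [4 reads]

Entries read for #2: 4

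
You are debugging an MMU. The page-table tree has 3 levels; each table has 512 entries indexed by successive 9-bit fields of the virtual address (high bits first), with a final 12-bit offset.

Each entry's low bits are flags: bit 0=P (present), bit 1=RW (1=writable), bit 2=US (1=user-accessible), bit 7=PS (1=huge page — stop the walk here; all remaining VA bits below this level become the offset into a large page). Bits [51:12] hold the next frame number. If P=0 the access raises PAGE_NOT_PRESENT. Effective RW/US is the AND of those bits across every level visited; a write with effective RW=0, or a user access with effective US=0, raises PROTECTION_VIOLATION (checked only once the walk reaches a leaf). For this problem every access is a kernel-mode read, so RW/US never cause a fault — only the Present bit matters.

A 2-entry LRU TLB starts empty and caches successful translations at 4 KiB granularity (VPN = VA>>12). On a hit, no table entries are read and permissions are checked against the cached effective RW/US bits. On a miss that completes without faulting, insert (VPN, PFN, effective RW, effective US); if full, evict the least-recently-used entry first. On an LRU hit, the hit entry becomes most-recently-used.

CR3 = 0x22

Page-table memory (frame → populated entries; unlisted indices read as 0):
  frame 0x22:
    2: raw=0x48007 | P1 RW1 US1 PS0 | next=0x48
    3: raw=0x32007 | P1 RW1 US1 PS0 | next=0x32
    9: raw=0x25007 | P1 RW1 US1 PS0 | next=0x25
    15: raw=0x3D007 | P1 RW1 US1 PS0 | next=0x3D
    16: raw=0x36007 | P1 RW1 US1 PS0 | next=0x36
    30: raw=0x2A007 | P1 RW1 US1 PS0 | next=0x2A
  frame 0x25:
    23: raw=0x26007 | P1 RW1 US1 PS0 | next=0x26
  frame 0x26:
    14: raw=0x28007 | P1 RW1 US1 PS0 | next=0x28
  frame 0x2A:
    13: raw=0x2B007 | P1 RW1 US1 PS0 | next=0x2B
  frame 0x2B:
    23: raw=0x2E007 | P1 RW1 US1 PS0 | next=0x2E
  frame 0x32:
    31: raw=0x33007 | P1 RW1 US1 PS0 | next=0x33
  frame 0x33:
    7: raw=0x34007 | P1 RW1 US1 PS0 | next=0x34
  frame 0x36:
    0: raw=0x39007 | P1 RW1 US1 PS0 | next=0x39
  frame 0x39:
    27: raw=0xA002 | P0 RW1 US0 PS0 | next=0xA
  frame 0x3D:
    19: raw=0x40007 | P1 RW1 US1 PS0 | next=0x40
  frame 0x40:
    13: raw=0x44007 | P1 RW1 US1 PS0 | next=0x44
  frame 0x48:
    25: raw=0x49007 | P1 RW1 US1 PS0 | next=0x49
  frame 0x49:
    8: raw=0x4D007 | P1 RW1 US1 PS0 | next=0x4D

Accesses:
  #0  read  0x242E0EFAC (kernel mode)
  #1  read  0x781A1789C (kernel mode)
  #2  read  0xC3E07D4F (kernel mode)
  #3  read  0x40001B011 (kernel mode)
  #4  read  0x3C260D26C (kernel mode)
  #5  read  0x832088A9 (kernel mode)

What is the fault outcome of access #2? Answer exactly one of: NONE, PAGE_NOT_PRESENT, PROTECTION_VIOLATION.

Per-access translation:
#0 VA=0x242E0EFAC (r,kernel):
  lvl0: tbl 0x22, slot 9 ⇒ 0x25007 (P1/RW1/US1/PS0)
  lvl1: tbl 0x25, slot 23 ⇒ 0x26007 (P1/RW1/US1/PS0)
  lvl2: tbl 0x26, slot 14 ⇒ 0x28007 (P1/RW1/US1/PS0)
  → PA=0x28FAC  (3 entries read)
#1 VA=0x781A1789C (r,kernel):
  lvl0: tbl 0x22, slot 30 ⇒ 0x2A007 (P1/RW1/US1/PS0)
  lvl1: tbl 0x2A, slot 13 ⇒ 0x2B007 (P1/RW1/US1/PS0)
  lvl2: tbl 0x2B, slot 23 ⇒ 0x2E007 (P1/RW1/US1/PS0)
  → PA=0x2E89C  (3 entries read)
#2 VA=0xC3E07D4F (r,kernel):
  lvl0: tbl 0x22, slot 3 ⇒ 0x32007 (P1/RW1/US1/PS0)
  lvl1: tbl 0x32, slot 31 ⇒ 0x33007 (P1/RW1/US1/PS0)
  lvl2: tbl 0x33, slot 7 ⇒ 0x34007 (P1/RW1/US1/PS0)
  → PA=0x34D4F  (3 entries read)
#3 VA=0x40001B011 (r,kernel):
  lvl0: tbl 0x22, slot 16 ⇒ 0x36007 (P1/RW1/US1/PS0)
  lvl1: tbl 0x36, slot 0 ⇒ 0x39007 (P1/RW1/US1/PS0)
  lvl2: tbl 0x39, slot 27 ⇒ 0xA002 (P0/RW1/US0/PS0)
  ✗ PAGE_NOT_PRESENT  [3 reads]
#4 VA=0x3C260D26C (r,kernel):
  lvl0: tbl 0x22, slot 15 ⇒ 0x3D007 (P1/RW1/US1/PS0)
  lvl1: tbl 0x3D, slot 19 ⇒ 0x40007 (P1/RW1/US1/PS0)
  lvl2: tbl 0x40, slot 13 ⇒ 0x44007 (P1/RW1/US1/PS0)
  → PA=0x4426C  (3 entries read)
#5 VA=0x832088A9 (r,kernel):
  lvl0: tbl 0x22, slot 2 ⇒ 0x48007 (P1/RW1/US1/PS0)
  lvl1: tbl 0x48, slot 25 ⇒ 0x49007 (P1/RW1/US1/PS0)
  lvl2: tbl 0x49, slot 8 ⇒ 0x4D007 (P1/RW1/US1/PS0)
  → PA=0x4D8A9  (3 entries read)

Access #2 fault: NONE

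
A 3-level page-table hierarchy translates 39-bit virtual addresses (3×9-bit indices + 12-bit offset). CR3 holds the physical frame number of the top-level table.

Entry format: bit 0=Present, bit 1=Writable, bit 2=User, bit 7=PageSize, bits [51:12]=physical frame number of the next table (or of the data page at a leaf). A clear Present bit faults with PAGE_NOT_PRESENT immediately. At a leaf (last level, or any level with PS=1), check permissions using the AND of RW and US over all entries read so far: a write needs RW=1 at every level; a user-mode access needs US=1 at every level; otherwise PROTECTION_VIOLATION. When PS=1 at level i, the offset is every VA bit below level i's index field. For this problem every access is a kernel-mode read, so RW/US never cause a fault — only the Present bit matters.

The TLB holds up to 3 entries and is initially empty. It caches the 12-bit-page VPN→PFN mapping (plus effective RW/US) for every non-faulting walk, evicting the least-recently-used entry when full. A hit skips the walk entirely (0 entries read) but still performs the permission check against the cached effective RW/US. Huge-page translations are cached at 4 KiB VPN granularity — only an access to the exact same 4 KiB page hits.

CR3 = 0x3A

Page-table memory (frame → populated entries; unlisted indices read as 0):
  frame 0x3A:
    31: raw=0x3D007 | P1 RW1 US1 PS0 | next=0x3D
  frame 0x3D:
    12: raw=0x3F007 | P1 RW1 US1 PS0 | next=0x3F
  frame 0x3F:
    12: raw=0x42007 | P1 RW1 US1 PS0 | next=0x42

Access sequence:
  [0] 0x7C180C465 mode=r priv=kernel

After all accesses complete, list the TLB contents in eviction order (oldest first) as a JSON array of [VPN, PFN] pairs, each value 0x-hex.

Trace:
#0 VA=0x7C180C465 (r,kernel):
  L0 @0x3A[31] → 0x3D007  P=1,RW=1,US=1,PS=0
  L1 @0x3D[12] → 0x3F007  P=1,RW=1,US=1,PS=0
  L2 @0x3F[12] → 0x42007  P=1,RW=1,US=1,PS=0
  ⇒ phys 0x42465  [3 reads]

TLB: [["0x7C180C", "0x42"]]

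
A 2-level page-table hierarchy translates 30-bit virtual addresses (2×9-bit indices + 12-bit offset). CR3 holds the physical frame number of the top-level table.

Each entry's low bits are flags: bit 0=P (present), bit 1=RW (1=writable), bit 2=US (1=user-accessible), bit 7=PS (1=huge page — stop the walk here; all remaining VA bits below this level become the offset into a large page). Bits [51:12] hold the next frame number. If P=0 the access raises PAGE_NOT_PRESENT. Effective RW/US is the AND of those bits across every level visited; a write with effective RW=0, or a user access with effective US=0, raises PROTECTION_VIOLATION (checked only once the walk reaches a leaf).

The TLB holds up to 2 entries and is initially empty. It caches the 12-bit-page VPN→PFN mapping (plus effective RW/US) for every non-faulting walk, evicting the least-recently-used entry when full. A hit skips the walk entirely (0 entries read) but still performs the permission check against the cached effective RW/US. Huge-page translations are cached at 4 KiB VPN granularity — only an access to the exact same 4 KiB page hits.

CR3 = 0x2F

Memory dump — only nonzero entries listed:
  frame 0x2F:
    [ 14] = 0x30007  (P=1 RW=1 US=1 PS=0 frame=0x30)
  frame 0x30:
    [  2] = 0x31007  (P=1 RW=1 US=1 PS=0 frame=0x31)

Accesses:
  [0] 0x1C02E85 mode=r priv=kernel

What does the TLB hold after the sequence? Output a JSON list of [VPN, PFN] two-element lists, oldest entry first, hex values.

Per-access translation:
#0 VA=0x1C02E85 (r,kernel):
  L0 @0x2F[14] → 0x30007  P=1,RW=1,US=1,PS=0
  L1 @0x30[2] → 0x31007  P=1,RW=1,US=1,PS=0
  ✓ 0x31E85  — 2 lookups

TLB: [["0x1C02", "0x31"]]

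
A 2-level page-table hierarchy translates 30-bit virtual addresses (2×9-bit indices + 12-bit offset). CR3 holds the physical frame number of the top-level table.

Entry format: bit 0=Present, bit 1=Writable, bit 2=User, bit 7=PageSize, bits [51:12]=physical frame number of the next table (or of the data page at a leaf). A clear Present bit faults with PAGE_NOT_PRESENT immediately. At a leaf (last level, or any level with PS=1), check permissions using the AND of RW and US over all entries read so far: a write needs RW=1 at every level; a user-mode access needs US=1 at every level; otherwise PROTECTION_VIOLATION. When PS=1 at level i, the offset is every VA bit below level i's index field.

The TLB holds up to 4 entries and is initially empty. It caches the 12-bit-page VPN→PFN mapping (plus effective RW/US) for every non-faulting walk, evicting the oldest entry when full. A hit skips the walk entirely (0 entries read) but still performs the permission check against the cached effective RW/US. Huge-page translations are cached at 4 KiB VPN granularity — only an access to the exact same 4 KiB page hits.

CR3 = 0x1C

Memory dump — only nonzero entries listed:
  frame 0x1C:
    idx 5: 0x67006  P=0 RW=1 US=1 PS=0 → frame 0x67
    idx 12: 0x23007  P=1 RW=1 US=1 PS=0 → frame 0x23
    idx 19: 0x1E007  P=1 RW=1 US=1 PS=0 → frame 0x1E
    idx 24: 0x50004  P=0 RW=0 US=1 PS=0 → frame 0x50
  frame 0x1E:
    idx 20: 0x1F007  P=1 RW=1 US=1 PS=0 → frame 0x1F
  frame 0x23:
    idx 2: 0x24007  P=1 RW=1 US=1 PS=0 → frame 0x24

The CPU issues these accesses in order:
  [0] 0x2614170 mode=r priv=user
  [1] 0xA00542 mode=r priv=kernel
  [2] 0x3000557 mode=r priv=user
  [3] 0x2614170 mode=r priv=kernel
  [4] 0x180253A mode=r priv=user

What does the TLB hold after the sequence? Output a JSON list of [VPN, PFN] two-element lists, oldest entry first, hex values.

Per-access translation:
#0 VA=0x2614170 (r,user):
  lvl0: tbl 0x1C, slot 19 ⇒ 0x1E007 (P1/RW1/US1/PS0)
  lvl1: tbl 0x1E, slot 20 ⇒ 0x1F007 (P1/RW1/US1/PS0)
  ✓ 0x1F170  — 2 lookups
#1 VA=0xA00542 (r,kernel):
  lvl0: tbl 0x1C, slot 5 ⇒ 0x67006 (P0/RW1/US1/PS0)
  → PAGE_NOT_PRESENT  (1 entries read)
#2 VA=0x3000557 (r,user):
  lvl0: tbl 0x1C, slot 24 ⇒ 0x50004 (P0/RW0/US1/PS0)
  → PAGE_NOT_PRESENT  (1 entries read)
#3 VA=0x2614170 (r,kernel):
  TLB hit vpn=0x2614 → PA=0x1F170
#4 VA=0x180253A (r,user):
  lvl0: tbl 0x1C, slot 12 ⇒ 0x23007 (P1/RW1/US1/PS0)
  lvl1: tbl 0x23, slot 2 ⇒ 0x24007 (P1/RW1/US1/PS0)
  ✓ 0x2453A  — 2 lookups

TLB: [["0x2614", "0x1F"], ["0x1802", "0x24"]]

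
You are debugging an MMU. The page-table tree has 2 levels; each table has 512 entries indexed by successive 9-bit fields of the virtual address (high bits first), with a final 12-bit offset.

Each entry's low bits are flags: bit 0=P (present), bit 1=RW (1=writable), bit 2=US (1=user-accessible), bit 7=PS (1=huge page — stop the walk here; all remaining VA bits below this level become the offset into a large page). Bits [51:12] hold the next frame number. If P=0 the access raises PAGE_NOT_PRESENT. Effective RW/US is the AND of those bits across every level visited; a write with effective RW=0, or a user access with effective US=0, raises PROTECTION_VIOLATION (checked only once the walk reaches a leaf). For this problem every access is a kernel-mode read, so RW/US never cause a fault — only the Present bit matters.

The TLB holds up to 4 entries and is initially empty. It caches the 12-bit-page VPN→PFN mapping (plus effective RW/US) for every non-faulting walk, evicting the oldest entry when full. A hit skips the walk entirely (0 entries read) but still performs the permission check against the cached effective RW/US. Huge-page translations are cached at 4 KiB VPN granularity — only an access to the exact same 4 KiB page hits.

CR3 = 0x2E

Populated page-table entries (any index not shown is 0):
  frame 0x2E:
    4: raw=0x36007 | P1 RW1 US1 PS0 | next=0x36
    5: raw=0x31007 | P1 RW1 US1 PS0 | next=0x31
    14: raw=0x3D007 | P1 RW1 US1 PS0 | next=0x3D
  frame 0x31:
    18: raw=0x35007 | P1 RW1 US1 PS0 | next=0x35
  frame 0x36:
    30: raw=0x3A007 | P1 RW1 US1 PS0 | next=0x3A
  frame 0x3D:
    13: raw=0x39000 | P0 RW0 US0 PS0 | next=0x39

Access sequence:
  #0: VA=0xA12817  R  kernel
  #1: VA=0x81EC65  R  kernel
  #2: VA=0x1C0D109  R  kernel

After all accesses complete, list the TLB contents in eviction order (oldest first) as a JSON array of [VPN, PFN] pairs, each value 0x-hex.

Trace:
#0 VA=0xA12817 (r,kernel):
  lvl0: tbl 0x2E, slot 5 ⇒ 0x31007 (P1/RW1/US1/PS0)
  lvl1: tbl 0x31, slot 18 ⇒ 0x35007 (P1/RW1/US1/PS0)
  → PA=0x35817  (2 entries read)
#1 VA=0x81EC65 (r,kernel):
  lvl0: tbl 0x2E, slot 4 ⇒ 0x36007 (P1/RW1/US1/PS0)
  lvl1: tbl 0x36, slot 30 ⇒ 0x3A007 (P1/RW1/US1/PS0)
  → PA=0x3AC65  (2 entries read)
#2 VA=0x1C0D109 (r,kernel):
  lvl0: tbl 0x2E, slot 14 ⇒ 0x3D007 (P1/RW1/US1/PS0)
  lvl1: tbl 0x3D, slot 13 ⇒ 0x39000 (P0/RW0/US0/PS0)
  ⇒ fault: PAGE_NOT_PRESENT  — 2 lookups

TLB: [["0xA12", "0x35"], ["0x81E", "0x3A"]]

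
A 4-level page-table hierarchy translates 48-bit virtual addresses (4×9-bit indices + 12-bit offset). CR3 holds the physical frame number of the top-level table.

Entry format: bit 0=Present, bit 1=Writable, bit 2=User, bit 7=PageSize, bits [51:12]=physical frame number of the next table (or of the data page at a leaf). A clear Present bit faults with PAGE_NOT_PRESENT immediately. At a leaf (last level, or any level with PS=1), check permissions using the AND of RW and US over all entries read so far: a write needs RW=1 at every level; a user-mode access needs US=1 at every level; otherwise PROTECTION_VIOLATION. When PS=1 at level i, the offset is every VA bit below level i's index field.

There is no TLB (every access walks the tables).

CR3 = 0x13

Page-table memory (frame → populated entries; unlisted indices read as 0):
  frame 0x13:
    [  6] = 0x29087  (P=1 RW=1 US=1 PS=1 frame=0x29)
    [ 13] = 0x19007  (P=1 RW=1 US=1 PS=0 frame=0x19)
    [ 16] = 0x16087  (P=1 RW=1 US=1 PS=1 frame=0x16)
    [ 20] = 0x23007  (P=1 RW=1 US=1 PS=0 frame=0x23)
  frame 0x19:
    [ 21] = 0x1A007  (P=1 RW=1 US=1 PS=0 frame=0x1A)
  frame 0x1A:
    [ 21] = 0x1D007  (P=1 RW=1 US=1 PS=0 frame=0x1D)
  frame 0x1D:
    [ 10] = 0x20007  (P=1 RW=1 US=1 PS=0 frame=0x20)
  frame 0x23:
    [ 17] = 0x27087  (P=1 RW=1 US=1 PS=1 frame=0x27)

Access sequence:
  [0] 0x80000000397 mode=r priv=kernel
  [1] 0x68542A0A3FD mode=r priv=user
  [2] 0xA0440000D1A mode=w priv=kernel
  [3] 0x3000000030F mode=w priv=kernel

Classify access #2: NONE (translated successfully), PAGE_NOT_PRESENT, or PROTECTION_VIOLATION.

Trace:
#0 VA=0x80000000397 (r,kernel):
  L0: frame=0x13 idx=16 entry=0x16087 [P=1 RW=1 US=1 PS=1]
  ⇒ phys 0x16397 (huge @L0)  [1 reads]
#1 VA=0x68542A0A3FD (r,user):
  L0: frame=0x13 idx=13 entry=0x19007 [P=1 RW=1 US=1 PS=0]
  L1: frame=0x19 idx=21 entry=0x1A007 [P=1 RW=1 US=1 PS=0]
  L2: frame=0x1A idx=21 entry=0x1D007 [P=1 RW=1 US=1 PS=0]
  L3: frame=0x1D idx=10 entry=0x20007 [P=1 RW=1 US=1 PS=0]
  ⇒ phys 0x203FD  [4 reads]
#2 VA=0xA0440000D1A (w,kernel):
  L0: frame=0x13 idx=20 entry=0x23007 [P=1 RW=1 US=1 PS=0]
  L1: frame=0x23 idx=17 entry=0x27087 [P=1 RW=1 US=1 PS=1]
  ⇒ phys 0x27D1A (huge @L1)  [2 reads]
#3 VA=0x3000000030F (w,kernel):
  L0: frame=0x13 idx=6 entry=0x29087 [P=1 RW=1 US=1 PS=1]
  ⇒ phys 0x2930F (huge @L0)  [1 reads]

Access #2 fault: NONE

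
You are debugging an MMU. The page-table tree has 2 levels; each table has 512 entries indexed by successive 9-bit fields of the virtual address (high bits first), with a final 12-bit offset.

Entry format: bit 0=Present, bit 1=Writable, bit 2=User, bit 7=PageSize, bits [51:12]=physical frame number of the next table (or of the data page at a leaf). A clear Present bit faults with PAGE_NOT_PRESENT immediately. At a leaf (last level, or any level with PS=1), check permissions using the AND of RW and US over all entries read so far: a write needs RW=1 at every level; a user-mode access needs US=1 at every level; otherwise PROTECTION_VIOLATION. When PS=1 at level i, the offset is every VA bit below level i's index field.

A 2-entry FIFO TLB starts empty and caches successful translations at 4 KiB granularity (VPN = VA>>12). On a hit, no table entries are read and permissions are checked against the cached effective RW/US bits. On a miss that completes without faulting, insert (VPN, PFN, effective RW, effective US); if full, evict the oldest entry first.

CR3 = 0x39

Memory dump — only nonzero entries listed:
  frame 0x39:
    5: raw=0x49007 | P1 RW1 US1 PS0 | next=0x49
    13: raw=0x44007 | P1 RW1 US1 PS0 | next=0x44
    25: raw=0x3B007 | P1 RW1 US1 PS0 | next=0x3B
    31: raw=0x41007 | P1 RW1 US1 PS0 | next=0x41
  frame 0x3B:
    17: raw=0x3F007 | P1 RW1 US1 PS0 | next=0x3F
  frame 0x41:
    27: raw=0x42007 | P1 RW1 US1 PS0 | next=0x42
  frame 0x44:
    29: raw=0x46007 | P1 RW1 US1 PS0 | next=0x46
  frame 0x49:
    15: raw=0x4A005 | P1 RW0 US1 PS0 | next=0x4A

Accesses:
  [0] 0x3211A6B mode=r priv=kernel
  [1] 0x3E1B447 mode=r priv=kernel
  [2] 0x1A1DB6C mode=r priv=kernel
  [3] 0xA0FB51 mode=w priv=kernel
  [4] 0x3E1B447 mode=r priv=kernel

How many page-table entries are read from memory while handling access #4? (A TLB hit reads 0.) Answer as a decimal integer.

Walk each access:
#0 VA=0x3211A6B (r,kernel):
  [0] read 0x39 idx=25: raw=0x3B007 flags P=1 W=1 U=1 S=0
  [1] read 0x3B idx=17: raw=0x3F007 flags P=1 W=1 U=1 S=0
  ✓ 0x3FA6B  — 2 lookups
#1 VA=0x3E1B447 (r,kernel):
  [0] read 0x39 idx=31: raw=0x41007 flags P=1 W=1 U=1 S=0
  [1] read 0x41 idx=27: raw=0x42007 flags P=1 W=1 U=1 S=0
  ✓ 0x42447  — 2 lookups
#2 VA=0x1A1DB6C (r,kernel):
  [0] read 0x39 idx=13: raw=0x44007 flags P=1 W=1 U=1 S=0
  [1] read 0x44 idx=29: raw=0x46007 flags P=1 W=1 U=1 S=0
  ✓ 0x46B6C  — 2 lookups
#3 VA=0xA0FB51 (w,kernel):
  [0] read 0x39 idx=5: raw=0x49007 flags P=1 W=1 U=1 S=0
  [1] read 0x49 idx=15: raw=0x4A005 flags P=1 W=0 U=1 S=0
  → PROTECTION_VIOLATION  (2 entries read)
#4 VA=0x3E1B447 (r,kernel):
  TLB hit vpn=0x3E1B → PA=0x42447

Entries read for #4: 0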